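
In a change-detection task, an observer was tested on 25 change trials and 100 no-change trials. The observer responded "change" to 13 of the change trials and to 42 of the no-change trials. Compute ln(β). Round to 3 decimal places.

ln β = 0.019

H = 13/25 = 0.5200
FA = 42/100 = 0.4200
Φ⁻¹(H) = Φ⁻¹(0.5200) = 0.0502
Φ⁻¹(FA) = Φ⁻¹(0.4200) = -0.2019
ln β = −½·[z(H)² − z(FA)²] = −0.5 × (0.0025 − 0.0408) = 0.01915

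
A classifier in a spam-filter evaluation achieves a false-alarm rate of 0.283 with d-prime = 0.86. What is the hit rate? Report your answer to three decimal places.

z(false-alarm rate) = z(0.283) = -0.5740
z(H) = z(FA) + d' = -0.5740 + 0.86 = 0.2860
hit rate = Φ(0.2860) = 0.6126

hit rate = 0.613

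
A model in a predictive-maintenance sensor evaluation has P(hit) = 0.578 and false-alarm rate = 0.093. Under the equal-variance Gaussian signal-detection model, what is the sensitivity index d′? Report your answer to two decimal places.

d′ = 1.52

Φ⁻¹(H) = Φ⁻¹(0.578) = 0.197
Φ⁻¹(FA) = Φ⁻¹(0.093) = -1.323
d' = z(H) − z(FA) = 0.197 − (-1.323) = 1.520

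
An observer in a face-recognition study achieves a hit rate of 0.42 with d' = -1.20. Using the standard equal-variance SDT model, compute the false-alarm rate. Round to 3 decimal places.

false-alarm rate = 0.841

z(hit rate) = z(0.42) = -0.2019
z(FA) = z(H) − d' = -0.2019 − (-1.20) = 0.9981
false-alarm rate = Φ(0.9981) = 0.8409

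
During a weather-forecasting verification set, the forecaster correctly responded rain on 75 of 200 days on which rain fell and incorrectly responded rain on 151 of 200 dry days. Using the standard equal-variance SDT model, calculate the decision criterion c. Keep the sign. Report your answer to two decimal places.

c = -0.19

H = 75/200 = 0.3750
FA = 151/200 = 0.7550
z(H) = z(0.3750) = -0.3186
z(FA) = z(0.7550) = 0.6903
c = −½·[z(H) + z(FA)] = −0.5 × (-0.3186 + 0.6903) = -0.18585
c < 0: the forecaster has a liberal response bias.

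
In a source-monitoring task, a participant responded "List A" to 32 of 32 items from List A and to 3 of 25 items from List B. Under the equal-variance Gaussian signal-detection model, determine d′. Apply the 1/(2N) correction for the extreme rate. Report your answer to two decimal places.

d′ = 3.33

The hit rate is 32/32 = 1, so apply the 1/(2N) correction: H → 1 − 1/(2·32) = 0.98438.
z(H) = z(0.98438) = 2.154
z(FA) = z(0.12000) = -1.175
d' = 2.154 − (-1.175) = 3.329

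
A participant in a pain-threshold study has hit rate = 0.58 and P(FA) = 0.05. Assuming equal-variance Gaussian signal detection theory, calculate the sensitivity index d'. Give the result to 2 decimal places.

d' = 1.85

Φ⁻¹(H) = 0.2019
Φ⁻¹(FA) = -1.6449
d' = z(H) − z(FA) = 0.2019 − (-1.6449) = 1.8468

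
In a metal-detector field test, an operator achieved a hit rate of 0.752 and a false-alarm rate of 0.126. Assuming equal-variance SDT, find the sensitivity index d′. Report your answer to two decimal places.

d′ = 1.83

z(0.752) = 0.681, z(0.126) = -1.146
d' = z(H) − z(FA) = 0.681 − (-1.146) = 1.827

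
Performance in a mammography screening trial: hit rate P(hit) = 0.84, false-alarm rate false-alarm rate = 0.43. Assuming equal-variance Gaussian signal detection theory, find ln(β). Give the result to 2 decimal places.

z(0.84) = 0.994, z(0.43) = -0.176
ln β = −½·[z(H)² − z(FA)²] = −0.5 × (0.988 − 0.031) = -0.4785

ln β = -0.48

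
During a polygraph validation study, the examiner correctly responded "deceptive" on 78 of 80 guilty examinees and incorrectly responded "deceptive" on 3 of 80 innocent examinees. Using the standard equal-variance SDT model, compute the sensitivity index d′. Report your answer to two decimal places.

d′ = 3.74

H = 78/80 = 0.9750
FA = 3/80 = 0.0375
Φ⁻¹(H) = Φ⁻¹(0.9750) = 1.9600
Φ⁻¹(FA) = Φ⁻¹(0.0375) = -1.7805
d' = z(H) − z(FA) = 1.9600 − (-1.7805) = 3.7405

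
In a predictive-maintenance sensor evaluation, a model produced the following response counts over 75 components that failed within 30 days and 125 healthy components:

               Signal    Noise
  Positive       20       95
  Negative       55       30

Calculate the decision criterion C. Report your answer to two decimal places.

C = -0.04

H = 20/75 = 0.2667
FA = 95/125 = 0.7600
z(0.2667) = -0.623, z(0.7600) = 0.706
c = −½·[z(H) + z(FA)] = −0.5 × (-0.623 + 0.706) = -0.0415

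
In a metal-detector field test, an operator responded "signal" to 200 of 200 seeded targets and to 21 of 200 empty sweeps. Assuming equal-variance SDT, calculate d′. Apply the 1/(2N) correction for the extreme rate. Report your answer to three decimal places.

d′ = 4.061

The hit rate is 200/200 = 1, so apply the 1/(2N) correction: H → 1 − 1/(2·200) = 0.99750.
z(H) = z(0.99750) = 2.8070
z(FA) = z(0.10500) = -1.2536
d' = 2.8070 − (-1.2536) = 4.0606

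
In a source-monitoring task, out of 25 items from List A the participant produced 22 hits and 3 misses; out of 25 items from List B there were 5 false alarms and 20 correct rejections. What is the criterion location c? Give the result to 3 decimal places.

c = -0.167

H = 22/25 = 0.8800
FA = 5/25 = 0.2000
z(H) = z(0.8800) = 1.1750
z(FA) = z(0.2000) = -0.8416
c = −½·[z(H) + z(FA)] = −0.5 × (1.1750 + (-0.8416)) = -0.1667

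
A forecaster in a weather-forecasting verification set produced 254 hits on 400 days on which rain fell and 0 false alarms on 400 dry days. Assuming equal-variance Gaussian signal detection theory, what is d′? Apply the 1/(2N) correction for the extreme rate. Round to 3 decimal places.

The false-alarm rate is 0/400 = 0, so apply the 1/(2N) correction: FA → 1/(2·400) = 0.00125.
z(H) = z(0.63500) = 0.3451
z(FA) = z(0.00125) = -3.0233
d' = 0.3451 − (-3.0233) = 3.3684

d′ = 3.368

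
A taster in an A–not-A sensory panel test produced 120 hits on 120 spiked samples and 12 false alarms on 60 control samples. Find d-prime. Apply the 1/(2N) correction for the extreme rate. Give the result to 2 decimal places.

The hit rate is 120/120 = 1, so apply the 1/(2N) correction: H → 1 − 1/(2·120) = 0.99583.
z(H) = z(0.99583) = 2.638
z(FA) = z(0.20000) = -0.842
d' = 2.638 − (-0.842) = 3.480

d-prime = 3.48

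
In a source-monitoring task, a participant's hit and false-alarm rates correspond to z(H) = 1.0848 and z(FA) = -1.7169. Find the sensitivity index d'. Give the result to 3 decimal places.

d' = 2.802

d' = z(H) − z(FA) = 1.0848 − (-1.7169) = 2.8017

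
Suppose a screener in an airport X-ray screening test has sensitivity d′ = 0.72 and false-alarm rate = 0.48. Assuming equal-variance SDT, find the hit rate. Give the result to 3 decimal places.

z(false-alarm rate) = z(0.48) = -0.0502
z(H) = z(FA) + d' = -0.0502 + 0.72 = 0.6698
hit rate = Φ(0.6698) = 0.7485

hit rate = 0.749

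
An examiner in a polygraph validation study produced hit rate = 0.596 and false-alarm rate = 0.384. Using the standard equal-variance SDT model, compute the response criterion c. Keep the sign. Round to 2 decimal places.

z(H) = 0.243
z(FA) = -0.295
c = −½·[z(H) + z(FA)] = −0.5 × (0.243 + (-0.295)) = 0.026

c = 0.03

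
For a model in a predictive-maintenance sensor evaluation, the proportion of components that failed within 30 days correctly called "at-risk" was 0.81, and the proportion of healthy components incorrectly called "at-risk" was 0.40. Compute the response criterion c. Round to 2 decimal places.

c = -0.31

z(H) = z(0.81) = 0.8779
z(FA) = z(0.40) = -0.2533
c = −½·[z(H) + z(FA)] = −0.5 × (0.8779 + (-0.2533)) = -0.3123
c < 0: the model has a liberal response bias.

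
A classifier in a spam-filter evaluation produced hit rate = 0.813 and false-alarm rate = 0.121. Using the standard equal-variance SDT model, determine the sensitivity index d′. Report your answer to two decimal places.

z(H) = z(0.813) = 0.889
z(FA) = z(0.121) = -1.170
d' = z(H) − z(FA) = 0.889 − (-1.170) = 2.059

d′ = 2.06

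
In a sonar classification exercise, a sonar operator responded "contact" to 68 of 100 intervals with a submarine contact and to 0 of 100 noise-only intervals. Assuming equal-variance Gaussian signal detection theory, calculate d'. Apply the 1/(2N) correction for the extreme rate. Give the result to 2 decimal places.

The false-alarm rate is 0/100 = 0, so apply the 1/(2N) correction: FA → 1/(2·100) = 0.00500.
z(H) = z(0.68000) = 0.468
z(FA) = z(0.00500) = -2.576
d' = 0.468 − (-2.576) = 3.044

d' = 3.04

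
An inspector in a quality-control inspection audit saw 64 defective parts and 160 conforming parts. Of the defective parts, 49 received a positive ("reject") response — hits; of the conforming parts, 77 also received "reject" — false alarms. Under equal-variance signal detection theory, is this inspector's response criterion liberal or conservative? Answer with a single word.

liberal

z(H) = 0.725, z(FA) = -0.047
c = −½·(z(H) + z(FA)) = -0.339
c < 0 → liberal criterion (biased toward responding “yes”).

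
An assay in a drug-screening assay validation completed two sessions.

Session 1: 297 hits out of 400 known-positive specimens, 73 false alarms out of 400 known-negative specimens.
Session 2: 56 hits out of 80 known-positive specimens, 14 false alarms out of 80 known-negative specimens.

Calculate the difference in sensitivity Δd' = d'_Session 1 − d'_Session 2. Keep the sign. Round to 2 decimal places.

Session 1: z(0.7425) = 0.651, z(0.1825) = -0.906, d' = 1.557
Session 2: z(0.7000) = 0.524, z(0.1750) = -0.935, d' = 1.459
Δd' = d'_Session 1 − d'_Session 2 = 1.557 − 1.459 = 0.098
Session 1 has the higher sensitivity.

Δd' = 0.10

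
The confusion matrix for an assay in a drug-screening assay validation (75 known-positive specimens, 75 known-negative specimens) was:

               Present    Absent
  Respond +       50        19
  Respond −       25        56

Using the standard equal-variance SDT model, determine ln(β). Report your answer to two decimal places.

H = 50/75 = 0.6667
FA = 19/75 = 0.2533
z(H) = 0.431
z(FA) = -0.664
ln β = −½·[z(H)² − z(FA)²] = −0.5 × (0.186 − 0.441) = 0.1275

ln β = 0.13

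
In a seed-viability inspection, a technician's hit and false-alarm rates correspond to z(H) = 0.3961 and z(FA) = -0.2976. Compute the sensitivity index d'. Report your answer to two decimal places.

d' = 0.69

d' = z(H) − z(FA) = 0.3961 − (-0.2976) = 0.6937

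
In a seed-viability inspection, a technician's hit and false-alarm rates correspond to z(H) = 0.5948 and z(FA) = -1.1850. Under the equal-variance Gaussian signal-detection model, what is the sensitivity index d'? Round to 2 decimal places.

d' = z(H) − z(FA) = 0.5948 − (-1.1850) = 1.7798

d' = 1.78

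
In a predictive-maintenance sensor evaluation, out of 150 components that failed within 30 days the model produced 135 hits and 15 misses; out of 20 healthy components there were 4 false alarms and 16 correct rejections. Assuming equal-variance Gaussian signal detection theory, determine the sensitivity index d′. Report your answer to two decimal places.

d′ = 2.12

H = 135/150 = 0.9000
FA = 4/20 = 0.2000
z(H) = z(0.9000) = 1.282
z(FA) = z(0.2000) = -0.842
d' = z(H) − z(FA) = 1.282 − (-0.842) = 2.124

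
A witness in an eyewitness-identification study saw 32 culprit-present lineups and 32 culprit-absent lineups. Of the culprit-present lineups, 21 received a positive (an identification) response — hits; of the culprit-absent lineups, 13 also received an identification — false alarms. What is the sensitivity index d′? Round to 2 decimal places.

d′ = 0.64

H = 21/32 = 0.6562
FA = 13/32 = 0.4062
z(0.6562) = 0.402, z(0.4062) = -0.237
d' = z(H) − z(FA) = 0.402 − (-0.237) = 0.639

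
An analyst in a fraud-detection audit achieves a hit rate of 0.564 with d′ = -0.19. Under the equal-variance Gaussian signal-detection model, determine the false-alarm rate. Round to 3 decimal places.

z(hit rate) = z(0.564) = 0.1611
z(FA) = z(H) − d' = 0.1611 − (-0.19) = 0.3511
false-alarm rate = Φ(0.3511) = 0.6372

false-alarm rate = 0.637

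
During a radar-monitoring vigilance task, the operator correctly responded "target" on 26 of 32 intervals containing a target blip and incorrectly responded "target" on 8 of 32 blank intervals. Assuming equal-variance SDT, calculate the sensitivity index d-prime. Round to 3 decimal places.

d-prime = 1.562

H = 26/32 = 0.8125
FA = 8/32 = 0.2500
Φ⁻¹(H) = Φ⁻¹(0.8125) = 0.8871
Φ⁻¹(FA) = Φ⁻¹(0.2500) = -0.6745
d' = z(H) − z(FA) = 0.8871 − (-0.6745) = 1.5616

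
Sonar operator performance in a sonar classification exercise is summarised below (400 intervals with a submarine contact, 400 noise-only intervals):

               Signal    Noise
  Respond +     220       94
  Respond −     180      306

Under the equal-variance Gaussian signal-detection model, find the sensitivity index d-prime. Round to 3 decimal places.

H = 220/400 = 0.5500
FA = 94/400 = 0.2350
z(H) = z(0.5500) = 0.1257
z(FA) = z(0.2350) = -0.7225
d' = z(H) − z(FA) = 0.1257 − (-0.7225) = 0.8482

d-prime = 0.848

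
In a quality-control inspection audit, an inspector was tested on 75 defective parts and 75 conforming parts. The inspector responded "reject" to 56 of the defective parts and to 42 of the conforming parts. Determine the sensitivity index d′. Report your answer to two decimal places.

d′ = 0.51

H = 56/75 = 0.7467
FA = 42/75 = 0.5600
Φ⁻¹(H) = 0.664
Φ⁻¹(FA) = 0.151
d' = z(H) − z(FA) = 0.664 − 0.151 = 0.513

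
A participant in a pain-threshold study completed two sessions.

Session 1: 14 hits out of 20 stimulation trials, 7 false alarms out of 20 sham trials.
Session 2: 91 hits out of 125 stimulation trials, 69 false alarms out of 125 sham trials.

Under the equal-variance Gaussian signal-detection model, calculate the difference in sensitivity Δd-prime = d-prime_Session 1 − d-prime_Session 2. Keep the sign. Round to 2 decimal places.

Δd-prime = 0.43

Session 1: z(0.7000) = 0.524, z(0.3500) = -0.385, d' = 0.909
Session 2: z(0.7280) = 0.607, z(0.5520) = 0.131, d' = 0.476
Δd' = d'_Session 1 − d'_Session 2 = 0.909 − 0.476 = 0.433
Session 1 has the higher sensitivity.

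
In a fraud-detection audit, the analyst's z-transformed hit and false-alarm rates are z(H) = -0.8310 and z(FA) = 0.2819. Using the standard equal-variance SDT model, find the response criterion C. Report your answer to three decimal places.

C = 0.275

c = −½·[z(H) + z(FA)] = −½·(-0.8310 + 0.2819) = 0.27455
c > 0: the analyst has a conservative response bias.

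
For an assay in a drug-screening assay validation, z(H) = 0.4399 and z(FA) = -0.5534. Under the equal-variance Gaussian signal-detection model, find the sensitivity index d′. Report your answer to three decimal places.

d′ = 0.993

d' = z(H) − z(FA) = 0.4399 − (-0.5534) = 0.9933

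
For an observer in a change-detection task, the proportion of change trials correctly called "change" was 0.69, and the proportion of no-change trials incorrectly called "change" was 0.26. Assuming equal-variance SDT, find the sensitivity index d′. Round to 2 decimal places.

z(H) = 0.496
z(FA) = -0.643
d' = z(H) − z(FA) = 0.496 − (-0.643) = 1.139

d′ = 1.14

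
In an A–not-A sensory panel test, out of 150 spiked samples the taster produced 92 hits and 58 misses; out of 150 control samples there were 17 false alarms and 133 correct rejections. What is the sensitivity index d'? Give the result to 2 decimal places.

H = 92/150 = 0.6133
FA = 17/150 = 0.1133
z(H) = z(0.6133) = 0.2879
z(FA) = z(0.1133) = -1.2092
d' = z(H) − z(FA) = 0.2879 − (-1.2092) = 1.4971

d' = 1.50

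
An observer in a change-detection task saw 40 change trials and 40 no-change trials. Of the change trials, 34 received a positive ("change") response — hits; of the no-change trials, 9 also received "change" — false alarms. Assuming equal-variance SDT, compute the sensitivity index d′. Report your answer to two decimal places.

d′ = 1.79

H = 34/40 = 0.8500
FA = 9/40 = 0.2250
z(H) = z(0.8500) = 1.0364
z(FA) = z(0.2250) = -0.7554
d' = z(H) − z(FA) = 1.0364 − (-0.7554) = 1.7918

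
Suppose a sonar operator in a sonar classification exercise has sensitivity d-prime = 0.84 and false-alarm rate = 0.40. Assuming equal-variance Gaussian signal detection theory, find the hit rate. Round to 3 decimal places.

hit rate = 0.721

z(false-alarm rate) = z(0.40) = -0.2533
z(H) = z(FA) + d' = -0.2533 + 0.84 = 0.5867
hit rate = Φ(0.5867) = 0.7213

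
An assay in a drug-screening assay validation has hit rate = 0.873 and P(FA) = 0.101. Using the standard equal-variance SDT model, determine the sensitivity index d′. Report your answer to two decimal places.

Φ⁻¹(H) = Φ⁻¹(0.873) = 1.141
Φ⁻¹(FA) = Φ⁻¹(0.101) = -1.276
d' = z(H) − z(FA) = 1.141 − (-1.276) = 2.417

d′ = 2.42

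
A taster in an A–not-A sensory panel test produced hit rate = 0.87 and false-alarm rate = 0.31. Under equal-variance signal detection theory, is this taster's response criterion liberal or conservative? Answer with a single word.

liberal

z(H) = 1.126, z(FA) = -0.496
c = −½·(z(H) + z(FA)) = -0.315
c < 0 → liberal criterion (biased toward responding “yes”).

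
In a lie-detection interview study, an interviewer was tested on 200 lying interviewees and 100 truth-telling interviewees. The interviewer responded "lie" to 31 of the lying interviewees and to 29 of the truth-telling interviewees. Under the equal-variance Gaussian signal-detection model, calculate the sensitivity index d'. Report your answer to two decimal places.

d' = -0.46

H = 31/200 = 0.1550
FA = 29/100 = 0.2900
Φ⁻¹(H) = Φ⁻¹(0.1550) = -1.015
Φ⁻¹(FA) = Φ⁻¹(0.2900) = -0.553
d' = z(H) − z(FA) = -1.015 − (-0.553) = -0.462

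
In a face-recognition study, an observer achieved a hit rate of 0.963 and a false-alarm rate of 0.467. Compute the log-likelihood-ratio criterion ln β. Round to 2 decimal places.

ln β = -1.59

z(0.963) = 1.787, z(0.467) = -0.083
ln β = −½·[z(H)² − z(FA)²] = −0.5 × (3.193 − 0.007) = -1.593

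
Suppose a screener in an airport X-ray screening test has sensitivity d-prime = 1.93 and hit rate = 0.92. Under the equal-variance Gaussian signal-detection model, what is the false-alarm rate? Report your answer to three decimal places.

z(hit rate) = z(0.92) = 1.4051
z(FA) = z(H) − d' = 1.4051 − 1.93 = -0.5249
false-alarm rate = Φ(-0.5249) = 0.2998

false-alarm rate = 0.300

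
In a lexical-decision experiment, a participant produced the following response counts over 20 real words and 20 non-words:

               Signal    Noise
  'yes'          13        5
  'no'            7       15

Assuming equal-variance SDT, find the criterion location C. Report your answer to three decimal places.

C = 0.145

H = 13/20 = 0.6500
FA = 5/20 = 0.2500
z(0.6500) = 0.3853, z(0.2500) = -0.6745
c = −½·[z(H) + z(FA)] = −0.5 × (0.3853 + (-0.6745)) = 0.1446
c > 0: the participant has a conservative response bias.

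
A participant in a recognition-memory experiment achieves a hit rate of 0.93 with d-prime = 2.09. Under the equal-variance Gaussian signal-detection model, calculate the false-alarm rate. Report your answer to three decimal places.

false-alarm rate = 0.270

z(hit rate) = z(0.93) = 1.4758
z(FA) = z(H) − d' = 1.4758 − 2.09 = -0.6142
false-alarm rate = Φ(-0.6142) = 0.2695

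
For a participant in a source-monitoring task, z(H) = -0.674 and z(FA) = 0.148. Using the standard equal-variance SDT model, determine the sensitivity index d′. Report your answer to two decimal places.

d' = z(H) − z(FA) = -0.674 − 0.148 = -0.822

d′ = -0.82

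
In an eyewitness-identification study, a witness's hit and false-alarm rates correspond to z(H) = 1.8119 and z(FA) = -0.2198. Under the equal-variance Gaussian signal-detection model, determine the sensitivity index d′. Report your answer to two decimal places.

d′ = 2.03

d' = z(H) − z(FA) = 1.8119 − (-0.2198) = 2.0317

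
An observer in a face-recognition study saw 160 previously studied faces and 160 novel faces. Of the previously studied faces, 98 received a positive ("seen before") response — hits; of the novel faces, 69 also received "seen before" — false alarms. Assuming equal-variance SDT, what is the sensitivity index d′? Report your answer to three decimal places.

d′ = 0.459

H = 98/160 = 0.6125
FA = 69/160 = 0.4313
Φ⁻¹(H) = 0.2858
Φ⁻¹(FA) = -0.1731
d' = z(H) − z(FA) = 0.2858 − (-0.1731) = 0.4589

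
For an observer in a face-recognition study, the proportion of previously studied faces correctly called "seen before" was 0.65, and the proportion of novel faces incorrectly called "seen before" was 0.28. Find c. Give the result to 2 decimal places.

c = 0.10

z(0.65) = 0.385, z(0.28) = -0.583
c = −½·[z(H) + z(FA)] = −0.5 × (0.385 + (-0.583)) = 0.099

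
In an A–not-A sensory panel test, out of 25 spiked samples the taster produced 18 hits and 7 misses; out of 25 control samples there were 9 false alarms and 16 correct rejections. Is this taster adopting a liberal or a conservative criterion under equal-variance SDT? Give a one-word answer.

liberal

z(H) = 0.583, z(FA) = -0.358
c = −½·(z(H) + z(FA)) = -0.1125
c < 0 → liberal criterion (biased toward responding “yes”).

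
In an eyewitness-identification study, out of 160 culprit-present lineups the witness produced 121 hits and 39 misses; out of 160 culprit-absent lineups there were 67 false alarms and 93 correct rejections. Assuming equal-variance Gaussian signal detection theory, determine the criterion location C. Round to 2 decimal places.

C = -0.24

H = 121/160 = 0.7562
FA = 67/160 = 0.4188
Φ⁻¹(H) = 0.694
Φ⁻¹(FA) = -0.205
c = −½·[z(H) + z(FA)] = −0.5 × (0.694 + (-0.205)) = -0.2445
c < 0: the witness has a liberal response bias.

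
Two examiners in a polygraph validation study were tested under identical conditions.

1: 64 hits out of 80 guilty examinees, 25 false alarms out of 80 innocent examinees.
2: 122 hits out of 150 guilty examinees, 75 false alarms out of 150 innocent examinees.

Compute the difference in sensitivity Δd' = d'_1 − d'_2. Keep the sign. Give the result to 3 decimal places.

1: z(0.8000) = 0.8416, z(0.3125) = -0.4888, d' = 1.3304
2: z(0.8133) = 0.8901, z(0.5000) = 0.0000, d' = 0.8901
Δd' = d'_1 − d'_2 = 1.3304 − 0.8901 = 0.4403
1 has the higher sensitivity.

Δd' = 0.440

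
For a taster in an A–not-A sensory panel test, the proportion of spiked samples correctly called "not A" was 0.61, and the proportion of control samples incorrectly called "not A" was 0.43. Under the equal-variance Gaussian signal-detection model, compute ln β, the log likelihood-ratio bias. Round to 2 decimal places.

ln β = -0.02

z(0.61) = 0.279, z(0.43) = -0.176
ln β = −½·[z(H)² − z(FA)²] = −0.5 × (0.078 − 0.031) = -0.0235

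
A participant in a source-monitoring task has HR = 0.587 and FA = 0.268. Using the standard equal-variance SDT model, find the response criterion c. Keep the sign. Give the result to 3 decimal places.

c = 0.200

z(H) = z(0.587) = 0.2198
z(FA) = z(0.268) = -0.6189
c = −½·[z(H) + z(FA)] = −0.5 × (0.2198 + (-0.6189)) = 0.19955
c > 0: the participant has a conservative response bias.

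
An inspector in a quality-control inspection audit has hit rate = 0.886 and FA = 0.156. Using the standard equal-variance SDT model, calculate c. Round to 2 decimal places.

z(0.886) = 1.2055, z(0.156) = -1.0110
c = −½·[z(H) + z(FA)] = −0.5 × (1.2055 + (-1.0110)) = -0.09725
c < 0: the inspector has a liberal response bias.

c = -0.10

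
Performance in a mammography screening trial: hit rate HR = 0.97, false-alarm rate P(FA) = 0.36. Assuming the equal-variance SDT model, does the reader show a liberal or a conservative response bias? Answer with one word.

z(H) = 1.881, z(FA) = -0.358
c = −½·(z(H) + z(FA)) = -0.7615
c < 0 → liberal criterion (biased toward responding “yes”).

liberal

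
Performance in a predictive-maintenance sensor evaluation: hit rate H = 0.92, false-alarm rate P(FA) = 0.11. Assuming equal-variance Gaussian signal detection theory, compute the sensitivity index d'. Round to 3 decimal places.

d' = 2.632

Φ⁻¹(H) = Φ⁻¹(0.92) = 1.4051
Φ⁻¹(FA) = Φ⁻¹(0.11) = -1.2265
d' = z(H) − z(FA) = 1.4051 − (-1.2265) = 2.6316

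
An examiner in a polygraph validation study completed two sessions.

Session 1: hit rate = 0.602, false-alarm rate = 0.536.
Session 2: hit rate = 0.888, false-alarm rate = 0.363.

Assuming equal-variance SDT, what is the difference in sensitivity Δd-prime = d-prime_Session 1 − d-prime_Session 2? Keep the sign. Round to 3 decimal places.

Δd-prime = -1.398

Session 1: z(0.602) = 0.2585, z(0.536) = 0.0904, d' = 0.1681
Session 2: z(0.888) = 1.2160, z(0.363) = -0.3505, d' = 1.5665
Δd' = d'_Session 1 − d'_Session 2 = 0.1681 − 1.5665 = -1.3984
Session 2 has the higher sensitivity.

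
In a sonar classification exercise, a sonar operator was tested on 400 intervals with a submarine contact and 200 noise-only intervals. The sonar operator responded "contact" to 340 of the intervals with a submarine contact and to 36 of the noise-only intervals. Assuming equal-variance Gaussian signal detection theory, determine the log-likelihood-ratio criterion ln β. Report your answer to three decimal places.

ln β = -0.118

H = 340/400 = 0.8500
FA = 36/200 = 0.1800
Φ⁻¹(H) = Φ⁻¹(0.8500) = 1.0364
Φ⁻¹(FA) = Φ⁻¹(0.1800) = -0.9154
ln β = −½·[z(H)² − z(FA)²] = −0.5 × (1.0741 − 0.8380) = -0.11805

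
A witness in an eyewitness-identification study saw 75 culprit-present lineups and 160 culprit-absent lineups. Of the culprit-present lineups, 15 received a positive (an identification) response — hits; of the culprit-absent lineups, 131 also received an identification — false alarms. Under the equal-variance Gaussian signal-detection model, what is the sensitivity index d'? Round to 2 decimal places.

H = 15/75 = 0.2000
FA = 131/160 = 0.8187
z(0.2000) = -0.8416, z(0.8187) = 0.9104
d' = z(H) − z(FA) = -0.8416 − 0.9104 = -1.7520

d' = -1.75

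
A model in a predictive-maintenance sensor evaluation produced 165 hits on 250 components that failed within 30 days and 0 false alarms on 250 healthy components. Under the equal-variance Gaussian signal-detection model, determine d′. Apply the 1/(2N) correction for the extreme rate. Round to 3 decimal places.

d′ = 3.291

The false-alarm rate is 0/250 = 0, so apply the 1/(2N) correction: FA → 1/(2·250) = 0.00200.
z(H) = z(0.66000) = 0.4125
z(FA) = z(0.00200) = -2.8782
d' = 0.4125 − (-2.8782) = 3.2907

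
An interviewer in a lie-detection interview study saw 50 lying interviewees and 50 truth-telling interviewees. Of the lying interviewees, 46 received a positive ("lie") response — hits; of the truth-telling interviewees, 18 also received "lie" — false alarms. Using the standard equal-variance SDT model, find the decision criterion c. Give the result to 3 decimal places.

H = 46/50 = 0.9200
FA = 18/50 = 0.3600
z(H) = z(0.9200) = 1.4051
z(FA) = z(0.3600) = -0.3585
c = −½·[z(H) + z(FA)] = −0.5 × (1.4051 + (-0.3585)) = -0.5233
c < 0: the interviewer has a liberal response bias.

c = -0.523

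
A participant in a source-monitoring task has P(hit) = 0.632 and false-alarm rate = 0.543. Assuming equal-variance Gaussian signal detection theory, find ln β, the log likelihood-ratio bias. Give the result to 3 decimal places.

ln β = -0.051

z(H) = 0.3372
z(FA) = 0.1080
ln β = −½·[z(H)² − z(FA)²] = −0.5 × (0.1137 − 0.0117) = -0.0510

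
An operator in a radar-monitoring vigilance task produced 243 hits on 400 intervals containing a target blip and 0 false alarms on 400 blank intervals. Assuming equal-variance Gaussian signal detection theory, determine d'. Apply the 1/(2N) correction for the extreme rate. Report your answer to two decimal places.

The false-alarm rate is 0/400 = 0, so apply the 1/(2N) correction: FA → 1/(2·400) = 0.00125.
z(H) = z(0.60750) = 0.273
z(FA) = z(0.00125) = -3.023
d' = 0.273 − (-3.023) = 3.296

d' = 3.30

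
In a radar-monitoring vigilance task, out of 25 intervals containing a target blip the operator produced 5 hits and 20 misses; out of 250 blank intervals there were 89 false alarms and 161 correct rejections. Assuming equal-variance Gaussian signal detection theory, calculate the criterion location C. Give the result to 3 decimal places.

C = 0.605

H = 5/25 = 0.2000
FA = 89/250 = 0.3560
Φ⁻¹(H) = -0.8416
Φ⁻¹(FA) = -0.3692
c = −½·[z(H) + z(FA)] = −0.5 × (-0.8416 + (-0.3692)) = 0.6054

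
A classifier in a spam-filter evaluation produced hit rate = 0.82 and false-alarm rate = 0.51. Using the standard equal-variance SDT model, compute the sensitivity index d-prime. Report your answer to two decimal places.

d-prime = 0.89

z(H) = 0.915
z(FA) = 0.025
d' = z(H) − z(FA) = 0.915 − 0.025 = 0.890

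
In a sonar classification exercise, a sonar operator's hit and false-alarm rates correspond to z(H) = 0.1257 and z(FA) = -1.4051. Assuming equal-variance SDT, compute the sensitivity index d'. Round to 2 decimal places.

d' = 1.53

d' = z(H) − z(FA) = 0.1257 − (-1.4051) = 1.5308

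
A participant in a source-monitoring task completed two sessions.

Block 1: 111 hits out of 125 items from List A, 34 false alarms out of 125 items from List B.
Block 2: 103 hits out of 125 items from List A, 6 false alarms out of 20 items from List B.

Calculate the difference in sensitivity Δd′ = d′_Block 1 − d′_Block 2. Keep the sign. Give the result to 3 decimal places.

Block 1: z(0.8880) = 1.2160, z(0.2720) = -0.6068, d' = 1.8228
Block 2: z(0.8240) = 0.9307, z(0.3000) = -0.5244, d' = 1.4551
Δd' = d'_Block 1 − d'_Block 2 = 1.8228 − 1.4551 = 0.3677
Block 1 has the higher sensitivity.

Δd′ = 0.368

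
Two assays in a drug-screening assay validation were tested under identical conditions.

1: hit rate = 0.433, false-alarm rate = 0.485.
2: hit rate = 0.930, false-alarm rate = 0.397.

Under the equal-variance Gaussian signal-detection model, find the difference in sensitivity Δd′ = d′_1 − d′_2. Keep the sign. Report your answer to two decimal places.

1: z(0.433) = -0.169, z(0.485) = -0.038, d' = -0.131
2: z(0.930) = 1.476, z(0.397) = -0.261, d' = 1.737
Δd' = d'_1 − d'_2 = -0.131 − 1.737 = -1.868
2 has the higher sensitivity.

Δd′ = -1.87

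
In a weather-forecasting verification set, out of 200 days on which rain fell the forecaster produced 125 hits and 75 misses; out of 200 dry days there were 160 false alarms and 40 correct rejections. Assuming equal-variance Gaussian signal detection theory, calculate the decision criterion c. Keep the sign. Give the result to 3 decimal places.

c = -0.580

H = 125/200 = 0.6250
FA = 160/200 = 0.8000
z(0.6250) = 0.3186, z(0.8000) = 0.8416
c = −½·[z(H) + z(FA)] = −0.5 × (0.3186 + 0.8416) = -0.5801
c < 0: the forecaster has a liberal response bias.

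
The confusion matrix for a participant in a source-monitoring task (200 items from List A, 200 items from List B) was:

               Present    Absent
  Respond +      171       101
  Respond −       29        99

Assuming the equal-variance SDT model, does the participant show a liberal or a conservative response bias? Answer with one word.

z(H) = 1.058, z(FA) = 0.013
c = −½·(z(H) + z(FA)) = -0.5355
c < 0 → liberal criterion (biased toward responding “yes”).

liberal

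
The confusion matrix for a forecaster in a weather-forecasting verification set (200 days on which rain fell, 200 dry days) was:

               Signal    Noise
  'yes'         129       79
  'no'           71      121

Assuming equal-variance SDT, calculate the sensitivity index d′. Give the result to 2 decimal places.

H = 129/200 = 0.6450
FA = 79/200 = 0.3950
Φ⁻¹(H) = Φ⁻¹(0.6450) = 0.3719
Φ⁻¹(FA) = Φ⁻¹(0.3950) = -0.2663
d' = z(H) − z(FA) = 0.3719 − (-0.2663) = 0.6382

d′ = 0.64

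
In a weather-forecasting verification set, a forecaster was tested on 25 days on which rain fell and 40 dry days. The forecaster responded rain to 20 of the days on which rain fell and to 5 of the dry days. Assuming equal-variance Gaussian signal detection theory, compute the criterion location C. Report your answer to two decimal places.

H = 20/25 = 0.8000
FA = 5/40 = 0.1250
Φ⁻¹(H) = Φ⁻¹(0.8000) = 0.8416
Φ⁻¹(FA) = Φ⁻¹(0.1250) = -1.1503
c = −½·[z(H) + z(FA)] = −0.5 × (0.8416 + (-1.1503)) = 0.15435

C = 0.15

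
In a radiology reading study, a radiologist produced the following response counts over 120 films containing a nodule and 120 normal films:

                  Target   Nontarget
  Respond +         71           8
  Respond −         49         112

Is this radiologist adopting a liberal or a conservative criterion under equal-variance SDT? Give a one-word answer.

conservative

z(H) = 0.232, z(FA) = -1.501
c = −½·(z(H) + z(FA)) = 0.6345
c > 0 → conservative criterion (biased toward responding “no”).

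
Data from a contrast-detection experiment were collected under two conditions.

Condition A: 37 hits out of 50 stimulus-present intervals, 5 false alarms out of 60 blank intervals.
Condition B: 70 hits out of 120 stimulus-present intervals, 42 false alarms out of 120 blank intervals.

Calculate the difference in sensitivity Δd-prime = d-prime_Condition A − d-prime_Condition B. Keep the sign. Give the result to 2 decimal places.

Δd-prime = 1.43

Condition A: z(0.7400) = 0.643, z(0.0833) = -1.383, d' = 2.026
Condition B: z(0.5833) = 0.210, z(0.3500) = -0.385, d' = 0.595
Δd' = d'_Condition A − d'_Condition B = 2.026 − 0.595 = 1.431
Condition A has the higher sensitivity.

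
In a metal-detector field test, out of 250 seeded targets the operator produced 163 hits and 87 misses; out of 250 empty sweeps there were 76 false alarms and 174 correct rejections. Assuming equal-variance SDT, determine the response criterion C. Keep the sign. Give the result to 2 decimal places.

H = 163/250 = 0.6520
FA = 76/250 = 0.3040
Φ⁻¹(H) = Φ⁻¹(0.6520) = 0.391
Φ⁻¹(FA) = Φ⁻¹(0.3040) = -0.513
c = −½·[z(H) + z(FA)] = −0.5 × (0.391 + (-0.513)) = 0.061

C = 0.06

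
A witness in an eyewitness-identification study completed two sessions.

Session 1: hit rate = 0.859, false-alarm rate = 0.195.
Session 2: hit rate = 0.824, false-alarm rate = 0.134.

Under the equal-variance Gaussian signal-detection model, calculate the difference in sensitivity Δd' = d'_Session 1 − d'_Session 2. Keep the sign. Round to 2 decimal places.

Δd' = -0.10

Session 1: z(0.859) = 1.076, z(0.195) = -0.860, d' = 1.936
Session 2: z(0.824) = 0.931, z(0.134) = -1.108, d' = 2.039
Δd' = d'_Session 1 − d'_Session 2 = 1.936 − 2.039 = -0.103
Session 2 has the higher sensitivity.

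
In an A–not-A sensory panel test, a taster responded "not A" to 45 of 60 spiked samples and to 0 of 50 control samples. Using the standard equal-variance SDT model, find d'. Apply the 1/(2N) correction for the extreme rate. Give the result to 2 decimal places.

d' = 3.00

The false-alarm rate is 0/50 = 0, so apply the 1/(2N) correction: FA → 1/(2·50) = 0.01000.
z(H) = z(0.75000) = 0.674
z(FA) = z(0.01000) = -2.326
d' = 0.674 − (-2.326) = 3.000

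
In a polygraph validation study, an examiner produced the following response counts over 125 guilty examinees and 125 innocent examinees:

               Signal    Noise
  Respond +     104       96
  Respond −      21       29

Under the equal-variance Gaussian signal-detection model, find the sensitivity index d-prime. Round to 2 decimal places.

H = 104/125 = 0.8320
FA = 96/125 = 0.7680
z(H) = 0.9621
z(FA) = 0.7323
d' = z(H) − z(FA) = 0.9621 − 0.7323 = 0.2298

d-prime = 0.23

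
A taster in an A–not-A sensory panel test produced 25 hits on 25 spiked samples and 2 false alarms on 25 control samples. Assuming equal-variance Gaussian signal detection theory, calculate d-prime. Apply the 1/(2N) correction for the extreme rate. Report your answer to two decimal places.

d-prime = 3.46

The hit rate is 25/25 = 1, so apply the 1/(2N) correction: H → 1 − 1/(2·25) = 0.98000.
z(H) = z(0.98000) = 2.054
z(FA) = z(0.08000) = -1.405
d' = 2.054 − (-1.405) = 3.459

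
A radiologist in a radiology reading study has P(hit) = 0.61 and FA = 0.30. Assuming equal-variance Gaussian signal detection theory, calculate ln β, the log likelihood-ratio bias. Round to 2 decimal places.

z(H) = 0.279
z(FA) = -0.524
ln β = −½·[z(H)² − z(FA)²] = −0.5 × (0.078 − 0.275) = 0.0985

ln β = 0.10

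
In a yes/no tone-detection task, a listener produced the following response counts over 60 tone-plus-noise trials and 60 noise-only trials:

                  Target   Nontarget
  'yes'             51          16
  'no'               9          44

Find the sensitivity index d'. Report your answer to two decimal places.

H = 51/60 = 0.8500
FA = 16/60 = 0.2667
z(0.8500) = 1.0364, z(0.2667) = -0.6228
d' = z(H) − z(FA) = 1.0364 − (-0.6228) = 1.6592

d' = 1.66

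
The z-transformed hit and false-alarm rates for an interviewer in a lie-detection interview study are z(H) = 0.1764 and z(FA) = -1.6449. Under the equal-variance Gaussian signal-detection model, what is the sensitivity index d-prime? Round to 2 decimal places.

d' = z(H) − z(FA) = 0.1764 − (-1.6449) = 1.8213

d-prime = 1.82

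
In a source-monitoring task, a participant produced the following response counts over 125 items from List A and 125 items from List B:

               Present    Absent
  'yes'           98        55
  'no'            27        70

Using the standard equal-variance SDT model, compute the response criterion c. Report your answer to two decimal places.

H = 98/125 = 0.7840
FA = 55/125 = 0.4400
z(H) = z(0.7840) = 0.786
z(FA) = z(0.4400) = -0.151
c = −½·[z(H) + z(FA)] = −0.5 × (0.786 + (-0.151)) = -0.3175

c = -0.32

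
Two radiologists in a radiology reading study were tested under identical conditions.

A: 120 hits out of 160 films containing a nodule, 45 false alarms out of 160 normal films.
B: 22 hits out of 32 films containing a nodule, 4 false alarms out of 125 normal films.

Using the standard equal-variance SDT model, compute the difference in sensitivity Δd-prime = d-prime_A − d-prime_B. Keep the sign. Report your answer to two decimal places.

Δd-prime = -1.09

A: z(0.7500) = 0.674, z(0.2812) = -0.579, d' = 1.253
B: z(0.6875) = 0.489, z(0.0320) = -1.852, d' = 2.341
Δd' = d'_A − d'_B = 1.253 − 2.341 = -1.088
B has the higher sensitivity.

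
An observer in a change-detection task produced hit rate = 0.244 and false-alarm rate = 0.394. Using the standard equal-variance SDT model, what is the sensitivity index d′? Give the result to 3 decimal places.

d′ = -0.425

z(H) = z(0.244) = -0.6935
z(FA) = z(0.394) = -0.2689
d' = z(H) − z(FA) = -0.6935 − (-0.2689) = -0.4246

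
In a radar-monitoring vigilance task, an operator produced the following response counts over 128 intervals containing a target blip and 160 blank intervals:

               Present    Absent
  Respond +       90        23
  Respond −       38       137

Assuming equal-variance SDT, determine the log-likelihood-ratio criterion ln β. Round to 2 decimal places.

H = 90/128 = 0.7031
FA = 23/160 = 0.1437
z(H) = z(0.7031) = 0.533
z(FA) = z(0.1437) = -1.064
ln β = −½·[z(H)² − z(FA)²] = −0.5 × (0.284 − 1.132) = 0.424

ln β = 0.42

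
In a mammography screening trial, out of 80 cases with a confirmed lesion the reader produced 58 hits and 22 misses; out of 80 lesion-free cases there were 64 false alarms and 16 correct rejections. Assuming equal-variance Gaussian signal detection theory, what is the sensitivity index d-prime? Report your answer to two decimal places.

d-prime = -0.24

H = 58/80 = 0.7250
FA = 64/80 = 0.8000
Φ⁻¹(H) = Φ⁻¹(0.7250) = 0.598
Φ⁻¹(FA) = Φ⁻¹(0.8000) = 0.842
d' = z(H) − z(FA) = 0.598 − 0.842 = -0.244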